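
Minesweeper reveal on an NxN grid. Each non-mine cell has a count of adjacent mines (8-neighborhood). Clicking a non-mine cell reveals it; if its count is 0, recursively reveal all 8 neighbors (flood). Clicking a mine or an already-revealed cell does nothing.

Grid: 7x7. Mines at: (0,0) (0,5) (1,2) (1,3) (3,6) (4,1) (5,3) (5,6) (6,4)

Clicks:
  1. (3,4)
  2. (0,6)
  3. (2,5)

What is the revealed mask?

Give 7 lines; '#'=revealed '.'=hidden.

Click 1 (3,4) count=0: revealed 12 new [(2,2) (2,3) (2,4) (2,5) (3,2) (3,3) (3,4) (3,5) (4,2) (4,3) (4,4) (4,5)] -> total=12
Click 2 (0,6) count=1: revealed 1 new [(0,6)] -> total=13
Click 3 (2,5) count=1: revealed 0 new [(none)] -> total=13

Answer: ......#
.......
..####.
..####.
..####.
.......
.......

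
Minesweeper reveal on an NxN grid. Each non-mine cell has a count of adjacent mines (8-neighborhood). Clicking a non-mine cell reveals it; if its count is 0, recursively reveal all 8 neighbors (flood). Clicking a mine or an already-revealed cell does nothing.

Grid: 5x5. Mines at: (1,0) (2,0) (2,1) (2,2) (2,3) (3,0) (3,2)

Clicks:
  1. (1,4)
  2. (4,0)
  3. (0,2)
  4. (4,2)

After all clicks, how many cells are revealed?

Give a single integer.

Click 1 (1,4) count=1: revealed 1 new [(1,4)] -> total=1
Click 2 (4,0) count=1: revealed 1 new [(4,0)] -> total=2
Click 3 (0,2) count=0: revealed 7 new [(0,1) (0,2) (0,3) (0,4) (1,1) (1,2) (1,3)] -> total=9
Click 4 (4,2) count=1: revealed 1 new [(4,2)] -> total=10

Answer: 10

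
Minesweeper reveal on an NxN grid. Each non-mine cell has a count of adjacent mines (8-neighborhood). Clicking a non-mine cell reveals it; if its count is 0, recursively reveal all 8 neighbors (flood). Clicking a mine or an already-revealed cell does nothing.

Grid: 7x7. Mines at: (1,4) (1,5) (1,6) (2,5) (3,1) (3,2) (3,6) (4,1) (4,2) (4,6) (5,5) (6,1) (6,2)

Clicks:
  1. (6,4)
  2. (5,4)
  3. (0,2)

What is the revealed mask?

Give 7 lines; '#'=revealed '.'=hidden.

Answer: ####...
####...
####...
.......
.......
....#..
....#..

Derivation:
Click 1 (6,4) count=1: revealed 1 new [(6,4)] -> total=1
Click 2 (5,4) count=1: revealed 1 new [(5,4)] -> total=2
Click 3 (0,2) count=0: revealed 12 new [(0,0) (0,1) (0,2) (0,3) (1,0) (1,1) (1,2) (1,3) (2,0) (2,1) (2,2) (2,3)] -> total=14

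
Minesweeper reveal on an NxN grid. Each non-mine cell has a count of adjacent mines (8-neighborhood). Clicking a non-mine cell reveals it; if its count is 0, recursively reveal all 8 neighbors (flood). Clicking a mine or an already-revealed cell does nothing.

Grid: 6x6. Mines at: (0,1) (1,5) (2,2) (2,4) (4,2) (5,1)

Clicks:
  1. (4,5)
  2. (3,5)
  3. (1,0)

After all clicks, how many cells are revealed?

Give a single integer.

Click 1 (4,5) count=0: revealed 9 new [(3,3) (3,4) (3,5) (4,3) (4,4) (4,5) (5,3) (5,4) (5,5)] -> total=9
Click 2 (3,5) count=1: revealed 0 new [(none)] -> total=9
Click 3 (1,0) count=1: revealed 1 new [(1,0)] -> total=10

Answer: 10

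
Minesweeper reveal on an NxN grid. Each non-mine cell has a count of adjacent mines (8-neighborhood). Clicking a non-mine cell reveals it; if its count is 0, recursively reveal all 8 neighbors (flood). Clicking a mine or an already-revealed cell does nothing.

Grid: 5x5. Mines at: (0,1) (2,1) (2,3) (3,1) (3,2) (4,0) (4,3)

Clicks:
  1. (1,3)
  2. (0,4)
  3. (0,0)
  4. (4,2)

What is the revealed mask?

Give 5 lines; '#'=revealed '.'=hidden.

Answer: #.###
..###
.....
.....
..#..

Derivation:
Click 1 (1,3) count=1: revealed 1 new [(1,3)] -> total=1
Click 2 (0,4) count=0: revealed 5 new [(0,2) (0,3) (0,4) (1,2) (1,4)] -> total=6
Click 3 (0,0) count=1: revealed 1 new [(0,0)] -> total=7
Click 4 (4,2) count=3: revealed 1 new [(4,2)] -> total=8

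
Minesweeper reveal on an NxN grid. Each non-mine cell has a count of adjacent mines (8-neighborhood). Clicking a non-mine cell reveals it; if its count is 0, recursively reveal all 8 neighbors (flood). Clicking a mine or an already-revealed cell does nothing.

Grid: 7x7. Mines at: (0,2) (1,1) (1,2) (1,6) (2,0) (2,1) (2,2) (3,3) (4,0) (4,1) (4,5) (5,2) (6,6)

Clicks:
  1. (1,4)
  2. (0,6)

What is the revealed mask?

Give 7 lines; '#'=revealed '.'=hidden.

Click 1 (1,4) count=0: revealed 9 new [(0,3) (0,4) (0,5) (1,3) (1,4) (1,5) (2,3) (2,4) (2,5)] -> total=9
Click 2 (0,6) count=1: revealed 1 new [(0,6)] -> total=10

Answer: ...####
...###.
...###.
.......
.......
.......
.......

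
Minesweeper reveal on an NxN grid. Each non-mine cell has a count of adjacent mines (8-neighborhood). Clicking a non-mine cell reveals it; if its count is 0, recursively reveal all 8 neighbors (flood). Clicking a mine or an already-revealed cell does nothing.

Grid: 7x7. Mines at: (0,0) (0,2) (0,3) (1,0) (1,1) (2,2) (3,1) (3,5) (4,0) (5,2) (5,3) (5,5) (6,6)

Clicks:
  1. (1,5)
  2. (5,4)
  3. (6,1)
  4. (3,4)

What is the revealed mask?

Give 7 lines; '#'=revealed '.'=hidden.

Click 1 (1,5) count=0: revealed 9 new [(0,4) (0,5) (0,6) (1,4) (1,5) (1,6) (2,4) (2,5) (2,6)] -> total=9
Click 2 (5,4) count=2: revealed 1 new [(5,4)] -> total=10
Click 3 (6,1) count=1: revealed 1 new [(6,1)] -> total=11
Click 4 (3,4) count=1: revealed 1 new [(3,4)] -> total=12

Answer: ....###
....###
....###
....#..
.......
....#..
.#.....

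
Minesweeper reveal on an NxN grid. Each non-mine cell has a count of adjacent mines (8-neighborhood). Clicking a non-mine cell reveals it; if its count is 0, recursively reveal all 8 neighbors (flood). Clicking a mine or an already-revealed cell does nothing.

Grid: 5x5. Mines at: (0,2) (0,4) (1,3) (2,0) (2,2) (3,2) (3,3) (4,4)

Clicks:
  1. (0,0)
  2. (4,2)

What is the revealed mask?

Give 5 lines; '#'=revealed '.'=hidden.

Answer: ##...
##...
.....
.....
..#..

Derivation:
Click 1 (0,0) count=0: revealed 4 new [(0,0) (0,1) (1,0) (1,1)] -> total=4
Click 2 (4,2) count=2: revealed 1 new [(4,2)] -> total=5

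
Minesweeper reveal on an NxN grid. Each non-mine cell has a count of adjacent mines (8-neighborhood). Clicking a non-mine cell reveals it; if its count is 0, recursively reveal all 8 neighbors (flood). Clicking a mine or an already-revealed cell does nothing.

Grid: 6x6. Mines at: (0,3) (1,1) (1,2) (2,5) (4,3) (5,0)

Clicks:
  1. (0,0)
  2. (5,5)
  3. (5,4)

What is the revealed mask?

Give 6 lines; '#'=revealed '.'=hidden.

Answer: #.....
......
......
....##
....##
....##

Derivation:
Click 1 (0,0) count=1: revealed 1 new [(0,0)] -> total=1
Click 2 (5,5) count=0: revealed 6 new [(3,4) (3,5) (4,4) (4,5) (5,4) (5,5)] -> total=7
Click 3 (5,4) count=1: revealed 0 new [(none)] -> total=7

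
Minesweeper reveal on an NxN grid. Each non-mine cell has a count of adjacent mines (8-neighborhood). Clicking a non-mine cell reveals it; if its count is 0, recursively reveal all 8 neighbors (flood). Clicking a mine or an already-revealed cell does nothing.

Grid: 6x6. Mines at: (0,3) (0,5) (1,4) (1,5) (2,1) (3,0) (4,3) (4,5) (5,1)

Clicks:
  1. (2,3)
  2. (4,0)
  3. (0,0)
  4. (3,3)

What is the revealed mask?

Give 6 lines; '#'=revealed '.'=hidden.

Click 1 (2,3) count=1: revealed 1 new [(2,3)] -> total=1
Click 2 (4,0) count=2: revealed 1 new [(4,0)] -> total=2
Click 3 (0,0) count=0: revealed 6 new [(0,0) (0,1) (0,2) (1,0) (1,1) (1,2)] -> total=8
Click 4 (3,3) count=1: revealed 1 new [(3,3)] -> total=9

Answer: ###...
###...
...#..
...#..
#.....
......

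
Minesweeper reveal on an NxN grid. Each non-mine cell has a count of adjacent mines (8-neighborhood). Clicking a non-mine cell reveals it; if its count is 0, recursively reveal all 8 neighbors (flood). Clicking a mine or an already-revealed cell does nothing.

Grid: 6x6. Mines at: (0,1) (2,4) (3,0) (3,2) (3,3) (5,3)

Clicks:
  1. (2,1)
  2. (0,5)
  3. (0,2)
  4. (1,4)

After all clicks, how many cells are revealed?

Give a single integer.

Answer: 9

Derivation:
Click 1 (2,1) count=2: revealed 1 new [(2,1)] -> total=1
Click 2 (0,5) count=0: revealed 8 new [(0,2) (0,3) (0,4) (0,5) (1,2) (1,3) (1,4) (1,5)] -> total=9
Click 3 (0,2) count=1: revealed 0 new [(none)] -> total=9
Click 4 (1,4) count=1: revealed 0 new [(none)] -> total=9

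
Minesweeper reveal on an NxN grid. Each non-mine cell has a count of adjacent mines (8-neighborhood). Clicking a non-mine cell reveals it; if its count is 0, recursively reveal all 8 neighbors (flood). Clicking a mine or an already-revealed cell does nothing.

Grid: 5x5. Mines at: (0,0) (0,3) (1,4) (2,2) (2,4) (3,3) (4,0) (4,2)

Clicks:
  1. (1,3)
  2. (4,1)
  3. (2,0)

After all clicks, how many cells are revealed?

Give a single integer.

Click 1 (1,3) count=4: revealed 1 new [(1,3)] -> total=1
Click 2 (4,1) count=2: revealed 1 new [(4,1)] -> total=2
Click 3 (2,0) count=0: revealed 6 new [(1,0) (1,1) (2,0) (2,1) (3,0) (3,1)] -> total=8

Answer: 8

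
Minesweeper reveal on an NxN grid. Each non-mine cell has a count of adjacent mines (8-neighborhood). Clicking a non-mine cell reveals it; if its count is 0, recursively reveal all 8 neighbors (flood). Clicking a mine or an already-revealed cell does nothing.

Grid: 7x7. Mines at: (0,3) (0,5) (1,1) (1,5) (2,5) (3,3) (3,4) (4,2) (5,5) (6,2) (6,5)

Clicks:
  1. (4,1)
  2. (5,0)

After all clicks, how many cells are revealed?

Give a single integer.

Answer: 10

Derivation:
Click 1 (4,1) count=1: revealed 1 new [(4,1)] -> total=1
Click 2 (5,0) count=0: revealed 9 new [(2,0) (2,1) (3,0) (3,1) (4,0) (5,0) (5,1) (6,0) (6,1)] -> total=10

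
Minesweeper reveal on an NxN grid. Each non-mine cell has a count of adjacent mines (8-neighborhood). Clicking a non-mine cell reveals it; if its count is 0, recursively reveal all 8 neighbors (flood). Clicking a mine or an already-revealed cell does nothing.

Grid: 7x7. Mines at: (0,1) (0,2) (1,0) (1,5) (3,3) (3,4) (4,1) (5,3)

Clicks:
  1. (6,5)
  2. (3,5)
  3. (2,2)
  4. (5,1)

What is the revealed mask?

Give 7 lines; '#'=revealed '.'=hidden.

Answer: .......
.......
..#..##
.....##
....###
.#..###
....###

Derivation:
Click 1 (6,5) count=0: revealed 13 new [(2,5) (2,6) (3,5) (3,6) (4,4) (4,5) (4,6) (5,4) (5,5) (5,6) (6,4) (6,5) (6,6)] -> total=13
Click 2 (3,5) count=1: revealed 0 new [(none)] -> total=13
Click 3 (2,2) count=1: revealed 1 new [(2,2)] -> total=14
Click 4 (5,1) count=1: revealed 1 new [(5,1)] -> total=15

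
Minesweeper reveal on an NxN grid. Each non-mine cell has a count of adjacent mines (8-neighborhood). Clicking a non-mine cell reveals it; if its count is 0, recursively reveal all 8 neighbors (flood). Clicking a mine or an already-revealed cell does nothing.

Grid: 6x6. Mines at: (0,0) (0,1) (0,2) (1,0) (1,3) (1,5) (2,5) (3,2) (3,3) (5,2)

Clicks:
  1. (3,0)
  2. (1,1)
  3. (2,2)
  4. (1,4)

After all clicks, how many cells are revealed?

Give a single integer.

Click 1 (3,0) count=0: revealed 8 new [(2,0) (2,1) (3,0) (3,1) (4,0) (4,1) (5,0) (5,1)] -> total=8
Click 2 (1,1) count=4: revealed 1 new [(1,1)] -> total=9
Click 3 (2,2) count=3: revealed 1 new [(2,2)] -> total=10
Click 4 (1,4) count=3: revealed 1 new [(1,4)] -> total=11

Answer: 11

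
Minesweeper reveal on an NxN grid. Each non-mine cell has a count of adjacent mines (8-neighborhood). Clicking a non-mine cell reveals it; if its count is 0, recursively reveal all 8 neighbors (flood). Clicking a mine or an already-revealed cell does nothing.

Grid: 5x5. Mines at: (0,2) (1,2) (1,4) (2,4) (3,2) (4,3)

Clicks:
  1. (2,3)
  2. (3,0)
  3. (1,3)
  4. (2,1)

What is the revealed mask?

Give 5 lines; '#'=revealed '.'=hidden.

Answer: ##...
##.#.
##.#.
##...
##...

Derivation:
Click 1 (2,3) count=4: revealed 1 new [(2,3)] -> total=1
Click 2 (3,0) count=0: revealed 10 new [(0,0) (0,1) (1,0) (1,1) (2,0) (2,1) (3,0) (3,1) (4,0) (4,1)] -> total=11
Click 3 (1,3) count=4: revealed 1 new [(1,3)] -> total=12
Click 4 (2,1) count=2: revealed 0 new [(none)] -> total=12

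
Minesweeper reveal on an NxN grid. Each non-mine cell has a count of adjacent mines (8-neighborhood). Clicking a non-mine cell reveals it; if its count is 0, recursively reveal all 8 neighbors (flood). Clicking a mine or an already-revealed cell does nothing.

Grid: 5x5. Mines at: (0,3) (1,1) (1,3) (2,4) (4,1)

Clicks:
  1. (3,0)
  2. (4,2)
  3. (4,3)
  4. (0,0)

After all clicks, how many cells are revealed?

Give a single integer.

Click 1 (3,0) count=1: revealed 1 new [(3,0)] -> total=1
Click 2 (4,2) count=1: revealed 1 new [(4,2)] -> total=2
Click 3 (4,3) count=0: revealed 5 new [(3,2) (3,3) (3,4) (4,3) (4,4)] -> total=7
Click 4 (0,0) count=1: revealed 1 new [(0,0)] -> total=8

Answer: 8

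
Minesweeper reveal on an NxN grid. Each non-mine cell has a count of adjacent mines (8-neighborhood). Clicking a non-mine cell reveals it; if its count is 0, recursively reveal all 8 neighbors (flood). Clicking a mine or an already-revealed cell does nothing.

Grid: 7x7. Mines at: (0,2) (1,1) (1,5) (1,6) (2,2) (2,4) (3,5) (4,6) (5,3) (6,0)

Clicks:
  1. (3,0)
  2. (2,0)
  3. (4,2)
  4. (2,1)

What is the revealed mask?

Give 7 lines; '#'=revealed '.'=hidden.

Answer: .......
.......
##.....
###....
###....
###....
.......

Derivation:
Click 1 (3,0) count=0: revealed 11 new [(2,0) (2,1) (3,0) (3,1) (3,2) (4,0) (4,1) (4,2) (5,0) (5,1) (5,2)] -> total=11
Click 2 (2,0) count=1: revealed 0 new [(none)] -> total=11
Click 3 (4,2) count=1: revealed 0 new [(none)] -> total=11
Click 4 (2,1) count=2: revealed 0 new [(none)] -> total=11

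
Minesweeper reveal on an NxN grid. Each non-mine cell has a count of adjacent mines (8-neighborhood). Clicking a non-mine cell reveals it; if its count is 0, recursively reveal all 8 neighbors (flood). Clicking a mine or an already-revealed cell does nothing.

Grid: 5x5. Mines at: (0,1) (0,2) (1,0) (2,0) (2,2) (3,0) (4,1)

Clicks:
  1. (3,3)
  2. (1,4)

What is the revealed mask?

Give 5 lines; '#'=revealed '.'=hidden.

Click 1 (3,3) count=1: revealed 1 new [(3,3)] -> total=1
Click 2 (1,4) count=0: revealed 11 new [(0,3) (0,4) (1,3) (1,4) (2,3) (2,4) (3,2) (3,4) (4,2) (4,3) (4,4)] -> total=12

Answer: ...##
...##
...##
..###
..###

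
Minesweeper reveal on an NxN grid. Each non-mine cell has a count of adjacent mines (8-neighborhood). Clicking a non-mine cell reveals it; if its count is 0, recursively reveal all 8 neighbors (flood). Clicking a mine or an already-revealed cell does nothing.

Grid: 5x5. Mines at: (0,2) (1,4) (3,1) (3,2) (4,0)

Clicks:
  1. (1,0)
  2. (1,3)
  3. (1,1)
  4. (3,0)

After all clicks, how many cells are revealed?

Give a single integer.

Answer: 8

Derivation:
Click 1 (1,0) count=0: revealed 6 new [(0,0) (0,1) (1,0) (1,1) (2,0) (2,1)] -> total=6
Click 2 (1,3) count=2: revealed 1 new [(1,3)] -> total=7
Click 3 (1,1) count=1: revealed 0 new [(none)] -> total=7
Click 4 (3,0) count=2: revealed 1 new [(3,0)] -> total=8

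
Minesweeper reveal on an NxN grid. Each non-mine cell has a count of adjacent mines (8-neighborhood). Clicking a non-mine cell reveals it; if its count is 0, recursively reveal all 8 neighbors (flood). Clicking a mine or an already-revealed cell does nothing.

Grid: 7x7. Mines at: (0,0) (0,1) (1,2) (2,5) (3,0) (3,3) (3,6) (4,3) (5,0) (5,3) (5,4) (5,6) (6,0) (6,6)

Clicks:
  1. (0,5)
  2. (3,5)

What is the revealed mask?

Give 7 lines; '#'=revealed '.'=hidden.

Answer: ...####
...####
.......
.....#.
.......
.......
.......

Derivation:
Click 1 (0,5) count=0: revealed 8 new [(0,3) (0,4) (0,5) (0,6) (1,3) (1,4) (1,5) (1,6)] -> total=8
Click 2 (3,5) count=2: revealed 1 new [(3,5)] -> total=9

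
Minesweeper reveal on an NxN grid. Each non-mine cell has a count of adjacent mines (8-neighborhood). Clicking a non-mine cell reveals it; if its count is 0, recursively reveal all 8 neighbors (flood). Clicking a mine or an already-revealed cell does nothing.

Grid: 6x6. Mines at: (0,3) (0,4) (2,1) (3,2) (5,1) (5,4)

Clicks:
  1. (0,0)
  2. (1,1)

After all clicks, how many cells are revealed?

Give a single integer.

Answer: 6

Derivation:
Click 1 (0,0) count=0: revealed 6 new [(0,0) (0,1) (0,2) (1,0) (1,1) (1,2)] -> total=6
Click 2 (1,1) count=1: revealed 0 new [(none)] -> total=6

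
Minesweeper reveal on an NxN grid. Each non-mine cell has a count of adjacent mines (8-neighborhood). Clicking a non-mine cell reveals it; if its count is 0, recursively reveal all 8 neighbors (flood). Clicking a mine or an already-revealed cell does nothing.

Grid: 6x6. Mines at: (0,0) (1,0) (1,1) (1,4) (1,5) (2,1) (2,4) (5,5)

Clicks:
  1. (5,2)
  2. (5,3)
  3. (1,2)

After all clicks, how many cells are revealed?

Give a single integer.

Click 1 (5,2) count=0: revealed 15 new [(3,0) (3,1) (3,2) (3,3) (3,4) (4,0) (4,1) (4,2) (4,3) (4,4) (5,0) (5,1) (5,2) (5,3) (5,4)] -> total=15
Click 2 (5,3) count=0: revealed 0 new [(none)] -> total=15
Click 3 (1,2) count=2: revealed 1 new [(1,2)] -> total=16

Answer: 16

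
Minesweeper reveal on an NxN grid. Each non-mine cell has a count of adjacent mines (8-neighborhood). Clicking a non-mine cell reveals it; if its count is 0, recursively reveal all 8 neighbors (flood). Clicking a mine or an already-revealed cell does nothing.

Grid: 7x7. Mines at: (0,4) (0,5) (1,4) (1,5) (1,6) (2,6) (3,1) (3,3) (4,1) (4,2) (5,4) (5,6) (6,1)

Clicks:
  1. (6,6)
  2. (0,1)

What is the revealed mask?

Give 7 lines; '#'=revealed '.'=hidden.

Click 1 (6,6) count=1: revealed 1 new [(6,6)] -> total=1
Click 2 (0,1) count=0: revealed 12 new [(0,0) (0,1) (0,2) (0,3) (1,0) (1,1) (1,2) (1,3) (2,0) (2,1) (2,2) (2,3)] -> total=13

Answer: ####...
####...
####...
.......
.......
.......
......#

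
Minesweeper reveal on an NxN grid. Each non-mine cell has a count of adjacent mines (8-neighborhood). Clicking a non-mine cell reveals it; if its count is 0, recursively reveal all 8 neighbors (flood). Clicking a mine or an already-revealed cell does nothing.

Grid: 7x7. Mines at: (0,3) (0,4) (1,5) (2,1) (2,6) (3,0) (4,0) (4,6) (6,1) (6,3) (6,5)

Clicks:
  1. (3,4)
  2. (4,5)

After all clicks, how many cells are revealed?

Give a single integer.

Answer: 22

Derivation:
Click 1 (3,4) count=0: revealed 22 new [(1,2) (1,3) (1,4) (2,2) (2,3) (2,4) (2,5) (3,1) (3,2) (3,3) (3,4) (3,5) (4,1) (4,2) (4,3) (4,4) (4,5) (5,1) (5,2) (5,3) (5,4) (5,5)] -> total=22
Click 2 (4,5) count=1: revealed 0 new [(none)] -> total=22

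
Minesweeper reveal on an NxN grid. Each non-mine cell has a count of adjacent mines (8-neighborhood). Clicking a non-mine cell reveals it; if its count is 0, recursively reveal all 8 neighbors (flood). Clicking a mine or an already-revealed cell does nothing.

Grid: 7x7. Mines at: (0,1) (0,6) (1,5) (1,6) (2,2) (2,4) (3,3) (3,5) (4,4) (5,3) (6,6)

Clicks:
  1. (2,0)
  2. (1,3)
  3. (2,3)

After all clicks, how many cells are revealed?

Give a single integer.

Click 1 (2,0) count=0: revealed 16 new [(1,0) (1,1) (2,0) (2,1) (3,0) (3,1) (3,2) (4,0) (4,1) (4,2) (5,0) (5,1) (5,2) (6,0) (6,1) (6,2)] -> total=16
Click 2 (1,3) count=2: revealed 1 new [(1,3)] -> total=17
Click 3 (2,3) count=3: revealed 1 new [(2,3)] -> total=18

Answer: 18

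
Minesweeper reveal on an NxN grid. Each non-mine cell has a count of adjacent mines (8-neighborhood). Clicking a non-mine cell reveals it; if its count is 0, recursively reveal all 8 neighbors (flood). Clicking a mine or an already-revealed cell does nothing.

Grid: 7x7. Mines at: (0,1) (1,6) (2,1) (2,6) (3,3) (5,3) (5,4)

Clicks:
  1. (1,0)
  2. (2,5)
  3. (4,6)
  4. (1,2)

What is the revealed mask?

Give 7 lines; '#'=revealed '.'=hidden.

Click 1 (1,0) count=2: revealed 1 new [(1,0)] -> total=1
Click 2 (2,5) count=2: revealed 1 new [(2,5)] -> total=2
Click 3 (4,6) count=0: revealed 8 new [(3,5) (3,6) (4,5) (4,6) (5,5) (5,6) (6,5) (6,6)] -> total=10
Click 4 (1,2) count=2: revealed 1 new [(1,2)] -> total=11

Answer: .......
#.#....
.....#.
.....##
.....##
.....##
.....##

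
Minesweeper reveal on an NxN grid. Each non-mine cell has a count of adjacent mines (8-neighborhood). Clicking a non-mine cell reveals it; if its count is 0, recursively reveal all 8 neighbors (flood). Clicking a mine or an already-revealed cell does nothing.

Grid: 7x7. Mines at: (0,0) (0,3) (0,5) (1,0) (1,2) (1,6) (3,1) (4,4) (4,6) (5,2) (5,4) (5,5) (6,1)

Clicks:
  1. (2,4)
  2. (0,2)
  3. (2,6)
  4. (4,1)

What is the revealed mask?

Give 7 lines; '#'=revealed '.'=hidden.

Answer: ..#....
...###.
...####
...###.
.#.....
.......
.......

Derivation:
Click 1 (2,4) count=0: revealed 9 new [(1,3) (1,4) (1,5) (2,3) (2,4) (2,5) (3,3) (3,4) (3,5)] -> total=9
Click 2 (0,2) count=2: revealed 1 new [(0,2)] -> total=10
Click 3 (2,6) count=1: revealed 1 new [(2,6)] -> total=11
Click 4 (4,1) count=2: revealed 1 new [(4,1)] -> total=12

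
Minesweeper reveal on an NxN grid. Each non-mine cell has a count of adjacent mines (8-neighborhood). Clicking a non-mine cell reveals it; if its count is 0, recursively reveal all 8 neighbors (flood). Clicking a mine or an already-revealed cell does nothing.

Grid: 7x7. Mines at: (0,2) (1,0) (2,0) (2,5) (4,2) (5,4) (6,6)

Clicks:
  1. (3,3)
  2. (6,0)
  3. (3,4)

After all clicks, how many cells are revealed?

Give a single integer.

Click 1 (3,3) count=1: revealed 1 new [(3,3)] -> total=1
Click 2 (6,0) count=0: revealed 12 new [(3,0) (3,1) (4,0) (4,1) (5,0) (5,1) (5,2) (5,3) (6,0) (6,1) (6,2) (6,3)] -> total=13
Click 3 (3,4) count=1: revealed 1 new [(3,4)] -> total=14

Answer: 14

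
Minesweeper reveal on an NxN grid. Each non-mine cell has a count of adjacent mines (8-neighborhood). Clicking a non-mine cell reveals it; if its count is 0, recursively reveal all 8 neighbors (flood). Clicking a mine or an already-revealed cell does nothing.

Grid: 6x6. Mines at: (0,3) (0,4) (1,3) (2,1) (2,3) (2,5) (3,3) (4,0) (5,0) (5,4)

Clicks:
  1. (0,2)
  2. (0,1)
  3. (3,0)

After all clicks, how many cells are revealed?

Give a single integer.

Answer: 7

Derivation:
Click 1 (0,2) count=2: revealed 1 new [(0,2)] -> total=1
Click 2 (0,1) count=0: revealed 5 new [(0,0) (0,1) (1,0) (1,1) (1,2)] -> total=6
Click 3 (3,0) count=2: revealed 1 new [(3,0)] -> total=7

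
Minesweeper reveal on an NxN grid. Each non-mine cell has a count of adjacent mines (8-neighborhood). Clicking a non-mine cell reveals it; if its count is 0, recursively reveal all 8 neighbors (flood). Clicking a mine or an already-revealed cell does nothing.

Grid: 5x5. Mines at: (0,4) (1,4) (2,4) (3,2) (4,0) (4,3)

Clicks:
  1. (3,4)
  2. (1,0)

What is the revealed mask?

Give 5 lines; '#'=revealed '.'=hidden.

Click 1 (3,4) count=2: revealed 1 new [(3,4)] -> total=1
Click 2 (1,0) count=0: revealed 14 new [(0,0) (0,1) (0,2) (0,3) (1,0) (1,1) (1,2) (1,3) (2,0) (2,1) (2,2) (2,3) (3,0) (3,1)] -> total=15

Answer: ####.
####.
####.
##..#
.....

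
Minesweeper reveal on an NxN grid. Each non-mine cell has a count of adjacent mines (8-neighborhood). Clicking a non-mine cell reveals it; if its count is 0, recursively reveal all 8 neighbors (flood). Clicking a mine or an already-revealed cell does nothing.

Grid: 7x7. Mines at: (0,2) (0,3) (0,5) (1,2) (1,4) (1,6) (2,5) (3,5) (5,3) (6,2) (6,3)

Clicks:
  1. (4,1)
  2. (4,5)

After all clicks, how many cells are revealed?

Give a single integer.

Click 1 (4,1) count=0: revealed 24 new [(0,0) (0,1) (1,0) (1,1) (2,0) (2,1) (2,2) (2,3) (2,4) (3,0) (3,1) (3,2) (3,3) (3,4) (4,0) (4,1) (4,2) (4,3) (4,4) (5,0) (5,1) (5,2) (6,0) (6,1)] -> total=24
Click 2 (4,5) count=1: revealed 1 new [(4,5)] -> total=25

Answer: 25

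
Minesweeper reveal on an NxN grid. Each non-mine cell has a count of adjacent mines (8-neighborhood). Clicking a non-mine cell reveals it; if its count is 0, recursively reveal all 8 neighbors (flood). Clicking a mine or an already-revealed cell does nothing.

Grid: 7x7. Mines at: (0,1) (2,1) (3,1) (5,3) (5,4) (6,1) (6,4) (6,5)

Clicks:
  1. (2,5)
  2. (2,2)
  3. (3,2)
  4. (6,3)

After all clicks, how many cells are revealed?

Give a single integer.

Answer: 28

Derivation:
Click 1 (2,5) count=0: revealed 27 new [(0,2) (0,3) (0,4) (0,5) (0,6) (1,2) (1,3) (1,4) (1,5) (1,6) (2,2) (2,3) (2,4) (2,5) (2,6) (3,2) (3,3) (3,4) (3,5) (3,6) (4,2) (4,3) (4,4) (4,5) (4,6) (5,5) (5,6)] -> total=27
Click 2 (2,2) count=2: revealed 0 new [(none)] -> total=27
Click 3 (3,2) count=2: revealed 0 new [(none)] -> total=27
Click 4 (6,3) count=3: revealed 1 new [(6,3)] -> total=28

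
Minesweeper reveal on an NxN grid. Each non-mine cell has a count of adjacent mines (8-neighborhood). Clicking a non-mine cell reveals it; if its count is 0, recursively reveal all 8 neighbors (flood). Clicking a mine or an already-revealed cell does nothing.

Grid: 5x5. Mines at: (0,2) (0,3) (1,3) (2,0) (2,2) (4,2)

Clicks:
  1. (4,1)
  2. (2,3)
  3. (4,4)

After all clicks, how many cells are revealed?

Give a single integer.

Click 1 (4,1) count=1: revealed 1 new [(4,1)] -> total=1
Click 2 (2,3) count=2: revealed 1 new [(2,3)] -> total=2
Click 3 (4,4) count=0: revealed 5 new [(2,4) (3,3) (3,4) (4,3) (4,4)] -> total=7

Answer: 7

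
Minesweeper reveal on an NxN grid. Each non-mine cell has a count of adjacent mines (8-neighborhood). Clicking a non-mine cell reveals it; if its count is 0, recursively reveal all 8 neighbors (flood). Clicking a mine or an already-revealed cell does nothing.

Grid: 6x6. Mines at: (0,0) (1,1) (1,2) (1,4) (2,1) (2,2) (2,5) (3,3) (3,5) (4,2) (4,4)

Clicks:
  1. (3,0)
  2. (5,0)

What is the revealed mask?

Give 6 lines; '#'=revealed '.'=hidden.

Click 1 (3,0) count=1: revealed 1 new [(3,0)] -> total=1
Click 2 (5,0) count=0: revealed 5 new [(3,1) (4,0) (4,1) (5,0) (5,1)] -> total=6

Answer: ......
......
......
##....
##....
##....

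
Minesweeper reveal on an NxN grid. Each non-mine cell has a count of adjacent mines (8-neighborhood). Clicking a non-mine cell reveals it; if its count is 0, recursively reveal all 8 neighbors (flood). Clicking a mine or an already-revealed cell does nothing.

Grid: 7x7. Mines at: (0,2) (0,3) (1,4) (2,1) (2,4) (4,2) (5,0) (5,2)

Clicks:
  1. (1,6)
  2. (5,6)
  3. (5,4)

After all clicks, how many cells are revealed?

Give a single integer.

Answer: 22

Derivation:
Click 1 (1,6) count=0: revealed 22 new [(0,5) (0,6) (1,5) (1,6) (2,5) (2,6) (3,3) (3,4) (3,5) (3,6) (4,3) (4,4) (4,5) (4,6) (5,3) (5,4) (5,5) (5,6) (6,3) (6,4) (6,5) (6,6)] -> total=22
Click 2 (5,6) count=0: revealed 0 new [(none)] -> total=22
Click 3 (5,4) count=0: revealed 0 new [(none)] -> total=22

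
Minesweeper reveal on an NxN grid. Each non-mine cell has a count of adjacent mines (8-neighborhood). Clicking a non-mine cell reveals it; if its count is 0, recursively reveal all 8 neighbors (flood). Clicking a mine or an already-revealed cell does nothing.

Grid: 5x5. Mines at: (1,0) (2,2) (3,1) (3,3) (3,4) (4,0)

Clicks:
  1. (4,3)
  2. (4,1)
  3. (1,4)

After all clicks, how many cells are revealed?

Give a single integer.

Answer: 12

Derivation:
Click 1 (4,3) count=2: revealed 1 new [(4,3)] -> total=1
Click 2 (4,1) count=2: revealed 1 new [(4,1)] -> total=2
Click 3 (1,4) count=0: revealed 10 new [(0,1) (0,2) (0,3) (0,4) (1,1) (1,2) (1,3) (1,4) (2,3) (2,4)] -> total=12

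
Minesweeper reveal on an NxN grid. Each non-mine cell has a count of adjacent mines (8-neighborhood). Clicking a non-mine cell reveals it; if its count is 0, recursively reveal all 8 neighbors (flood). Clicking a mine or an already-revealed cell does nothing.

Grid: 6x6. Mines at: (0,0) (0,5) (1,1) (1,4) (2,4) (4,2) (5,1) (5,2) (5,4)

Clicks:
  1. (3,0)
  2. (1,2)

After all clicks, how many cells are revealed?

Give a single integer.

Click 1 (3,0) count=0: revealed 6 new [(2,0) (2,1) (3,0) (3,1) (4,0) (4,1)] -> total=6
Click 2 (1,2) count=1: revealed 1 new [(1,2)] -> total=7

Answer: 7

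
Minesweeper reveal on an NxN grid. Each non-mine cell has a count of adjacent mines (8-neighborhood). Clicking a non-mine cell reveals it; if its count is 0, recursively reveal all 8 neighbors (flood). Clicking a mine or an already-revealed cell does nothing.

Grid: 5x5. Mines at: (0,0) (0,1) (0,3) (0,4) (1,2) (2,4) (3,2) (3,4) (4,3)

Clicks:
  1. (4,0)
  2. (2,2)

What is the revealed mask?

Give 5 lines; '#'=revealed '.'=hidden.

Click 1 (4,0) count=0: revealed 8 new [(1,0) (1,1) (2,0) (2,1) (3,0) (3,1) (4,0) (4,1)] -> total=8
Click 2 (2,2) count=2: revealed 1 new [(2,2)] -> total=9

Answer: .....
##...
###..
##...
##...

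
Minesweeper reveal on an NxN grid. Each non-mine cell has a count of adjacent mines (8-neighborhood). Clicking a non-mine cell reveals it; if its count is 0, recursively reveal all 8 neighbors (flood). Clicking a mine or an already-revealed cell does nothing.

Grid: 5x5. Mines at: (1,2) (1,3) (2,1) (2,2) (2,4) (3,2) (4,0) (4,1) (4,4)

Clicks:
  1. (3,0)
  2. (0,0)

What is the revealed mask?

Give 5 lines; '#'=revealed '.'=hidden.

Click 1 (3,0) count=3: revealed 1 new [(3,0)] -> total=1
Click 2 (0,0) count=0: revealed 4 new [(0,0) (0,1) (1,0) (1,1)] -> total=5

Answer: ##...
##...
.....
#....
.....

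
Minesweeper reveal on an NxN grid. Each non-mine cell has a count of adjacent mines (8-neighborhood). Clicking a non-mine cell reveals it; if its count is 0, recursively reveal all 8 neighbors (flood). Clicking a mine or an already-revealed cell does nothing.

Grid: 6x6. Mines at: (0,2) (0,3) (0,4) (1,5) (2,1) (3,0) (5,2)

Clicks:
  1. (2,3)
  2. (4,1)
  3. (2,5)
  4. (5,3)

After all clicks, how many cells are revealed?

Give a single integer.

Answer: 19

Derivation:
Click 1 (2,3) count=0: revealed 18 new [(1,2) (1,3) (1,4) (2,2) (2,3) (2,4) (2,5) (3,2) (3,3) (3,4) (3,5) (4,2) (4,3) (4,4) (4,5) (5,3) (5,4) (5,5)] -> total=18
Click 2 (4,1) count=2: revealed 1 new [(4,1)] -> total=19
Click 3 (2,5) count=1: revealed 0 new [(none)] -> total=19
Click 4 (5,3) count=1: revealed 0 new [(none)] -> total=19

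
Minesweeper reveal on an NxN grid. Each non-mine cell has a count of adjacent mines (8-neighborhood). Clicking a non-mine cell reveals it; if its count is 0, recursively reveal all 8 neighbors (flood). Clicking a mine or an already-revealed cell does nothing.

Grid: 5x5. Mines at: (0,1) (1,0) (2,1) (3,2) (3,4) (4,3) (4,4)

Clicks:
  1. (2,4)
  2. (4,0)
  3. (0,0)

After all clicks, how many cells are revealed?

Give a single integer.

Click 1 (2,4) count=1: revealed 1 new [(2,4)] -> total=1
Click 2 (4,0) count=0: revealed 4 new [(3,0) (3,1) (4,0) (4,1)] -> total=5
Click 3 (0,0) count=2: revealed 1 new [(0,0)] -> total=6

Answer: 6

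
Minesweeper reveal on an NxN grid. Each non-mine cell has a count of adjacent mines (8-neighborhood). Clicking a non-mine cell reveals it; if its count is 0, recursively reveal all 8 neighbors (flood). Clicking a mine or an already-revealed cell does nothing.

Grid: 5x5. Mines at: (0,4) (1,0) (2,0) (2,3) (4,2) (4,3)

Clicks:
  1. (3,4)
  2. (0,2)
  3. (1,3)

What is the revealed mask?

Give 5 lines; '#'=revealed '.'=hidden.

Click 1 (3,4) count=2: revealed 1 new [(3,4)] -> total=1
Click 2 (0,2) count=0: revealed 6 new [(0,1) (0,2) (0,3) (1,1) (1,2) (1,3)] -> total=7
Click 3 (1,3) count=2: revealed 0 new [(none)] -> total=7

Answer: .###.
.###.
.....
....#
.....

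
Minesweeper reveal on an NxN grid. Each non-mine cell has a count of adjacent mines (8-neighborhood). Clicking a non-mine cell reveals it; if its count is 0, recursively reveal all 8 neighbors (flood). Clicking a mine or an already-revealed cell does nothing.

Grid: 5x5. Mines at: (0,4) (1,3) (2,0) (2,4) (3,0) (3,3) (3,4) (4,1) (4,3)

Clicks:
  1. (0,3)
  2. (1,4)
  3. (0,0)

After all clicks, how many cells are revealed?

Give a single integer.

Click 1 (0,3) count=2: revealed 1 new [(0,3)] -> total=1
Click 2 (1,4) count=3: revealed 1 new [(1,4)] -> total=2
Click 3 (0,0) count=0: revealed 6 new [(0,0) (0,1) (0,2) (1,0) (1,1) (1,2)] -> total=8

Answer: 8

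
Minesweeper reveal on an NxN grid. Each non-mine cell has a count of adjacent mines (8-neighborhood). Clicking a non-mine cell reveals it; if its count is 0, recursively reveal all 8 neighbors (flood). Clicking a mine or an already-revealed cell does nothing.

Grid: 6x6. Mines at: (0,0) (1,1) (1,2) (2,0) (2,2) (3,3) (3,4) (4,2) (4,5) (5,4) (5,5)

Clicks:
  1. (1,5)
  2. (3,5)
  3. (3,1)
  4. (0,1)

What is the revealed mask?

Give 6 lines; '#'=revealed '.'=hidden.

Click 1 (1,5) count=0: revealed 9 new [(0,3) (0,4) (0,5) (1,3) (1,4) (1,5) (2,3) (2,4) (2,5)] -> total=9
Click 2 (3,5) count=2: revealed 1 new [(3,5)] -> total=10
Click 3 (3,1) count=3: revealed 1 new [(3,1)] -> total=11
Click 4 (0,1) count=3: revealed 1 new [(0,1)] -> total=12

Answer: .#.###
...###
...###
.#...#
......
......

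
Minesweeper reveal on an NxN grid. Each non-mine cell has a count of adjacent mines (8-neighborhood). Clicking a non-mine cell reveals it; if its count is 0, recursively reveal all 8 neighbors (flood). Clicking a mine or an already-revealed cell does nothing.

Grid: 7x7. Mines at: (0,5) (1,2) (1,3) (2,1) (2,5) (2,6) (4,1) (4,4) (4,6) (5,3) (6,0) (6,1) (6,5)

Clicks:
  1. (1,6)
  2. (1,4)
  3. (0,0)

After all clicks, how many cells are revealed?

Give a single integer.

Answer: 6

Derivation:
Click 1 (1,6) count=3: revealed 1 new [(1,6)] -> total=1
Click 2 (1,4) count=3: revealed 1 new [(1,4)] -> total=2
Click 3 (0,0) count=0: revealed 4 new [(0,0) (0,1) (1,0) (1,1)] -> total=6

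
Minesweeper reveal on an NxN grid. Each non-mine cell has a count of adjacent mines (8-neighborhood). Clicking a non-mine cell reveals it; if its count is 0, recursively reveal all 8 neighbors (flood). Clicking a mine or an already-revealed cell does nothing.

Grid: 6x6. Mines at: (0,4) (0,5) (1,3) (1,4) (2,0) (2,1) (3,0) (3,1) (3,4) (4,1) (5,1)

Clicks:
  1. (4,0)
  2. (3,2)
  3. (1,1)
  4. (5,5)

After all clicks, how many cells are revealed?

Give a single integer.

Answer: 11

Derivation:
Click 1 (4,0) count=4: revealed 1 new [(4,0)] -> total=1
Click 2 (3,2) count=3: revealed 1 new [(3,2)] -> total=2
Click 3 (1,1) count=2: revealed 1 new [(1,1)] -> total=3
Click 4 (5,5) count=0: revealed 8 new [(4,2) (4,3) (4,4) (4,5) (5,2) (5,3) (5,4) (5,5)] -> total=11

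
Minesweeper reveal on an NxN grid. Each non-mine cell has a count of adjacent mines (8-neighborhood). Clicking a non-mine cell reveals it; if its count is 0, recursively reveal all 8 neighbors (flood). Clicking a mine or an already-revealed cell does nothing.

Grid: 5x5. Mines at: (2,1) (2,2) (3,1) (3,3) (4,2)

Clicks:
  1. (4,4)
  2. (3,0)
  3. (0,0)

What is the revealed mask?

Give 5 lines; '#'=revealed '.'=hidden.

Answer: #####
#####
...##
#....
....#

Derivation:
Click 1 (4,4) count=1: revealed 1 new [(4,4)] -> total=1
Click 2 (3,0) count=2: revealed 1 new [(3,0)] -> total=2
Click 3 (0,0) count=0: revealed 12 new [(0,0) (0,1) (0,2) (0,3) (0,4) (1,0) (1,1) (1,2) (1,3) (1,4) (2,3) (2,4)] -> total=14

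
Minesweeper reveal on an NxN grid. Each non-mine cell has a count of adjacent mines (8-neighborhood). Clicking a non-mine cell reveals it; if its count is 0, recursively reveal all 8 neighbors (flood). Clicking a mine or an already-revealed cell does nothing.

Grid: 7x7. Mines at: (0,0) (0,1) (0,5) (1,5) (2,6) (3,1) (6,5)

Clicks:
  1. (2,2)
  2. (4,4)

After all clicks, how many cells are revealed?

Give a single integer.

Click 1 (2,2) count=1: revealed 1 new [(2,2)] -> total=1
Click 2 (4,4) count=0: revealed 33 new [(0,2) (0,3) (0,4) (1,2) (1,3) (1,4) (2,3) (2,4) (2,5) (3,2) (3,3) (3,4) (3,5) (3,6) (4,0) (4,1) (4,2) (4,3) (4,4) (4,5) (4,6) (5,0) (5,1) (5,2) (5,3) (5,4) (5,5) (5,6) (6,0) (6,1) (6,2) (6,3) (6,4)] -> total=34

Answer: 34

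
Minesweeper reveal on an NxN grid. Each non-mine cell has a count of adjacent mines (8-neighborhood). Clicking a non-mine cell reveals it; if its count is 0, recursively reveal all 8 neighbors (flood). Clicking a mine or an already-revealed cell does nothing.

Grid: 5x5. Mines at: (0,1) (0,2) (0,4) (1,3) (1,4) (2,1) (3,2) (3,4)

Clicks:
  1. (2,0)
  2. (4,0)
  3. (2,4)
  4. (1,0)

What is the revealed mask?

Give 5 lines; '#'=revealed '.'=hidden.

Click 1 (2,0) count=1: revealed 1 new [(2,0)] -> total=1
Click 2 (4,0) count=0: revealed 4 new [(3,0) (3,1) (4,0) (4,1)] -> total=5
Click 3 (2,4) count=3: revealed 1 new [(2,4)] -> total=6
Click 4 (1,0) count=2: revealed 1 new [(1,0)] -> total=7

Answer: .....
#....
#...#
##...
##...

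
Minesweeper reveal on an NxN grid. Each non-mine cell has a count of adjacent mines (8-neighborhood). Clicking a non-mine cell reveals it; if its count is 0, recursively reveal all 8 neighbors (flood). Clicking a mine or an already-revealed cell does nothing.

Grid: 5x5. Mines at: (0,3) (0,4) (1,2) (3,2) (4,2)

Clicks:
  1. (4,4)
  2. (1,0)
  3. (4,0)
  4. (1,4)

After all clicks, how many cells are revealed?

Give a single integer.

Click 1 (4,4) count=0: revealed 8 new [(1,3) (1,4) (2,3) (2,4) (3,3) (3,4) (4,3) (4,4)] -> total=8
Click 2 (1,0) count=0: revealed 10 new [(0,0) (0,1) (1,0) (1,1) (2,0) (2,1) (3,0) (3,1) (4,0) (4,1)] -> total=18
Click 3 (4,0) count=0: revealed 0 new [(none)] -> total=18
Click 4 (1,4) count=2: revealed 0 new [(none)] -> total=18

Answer: 18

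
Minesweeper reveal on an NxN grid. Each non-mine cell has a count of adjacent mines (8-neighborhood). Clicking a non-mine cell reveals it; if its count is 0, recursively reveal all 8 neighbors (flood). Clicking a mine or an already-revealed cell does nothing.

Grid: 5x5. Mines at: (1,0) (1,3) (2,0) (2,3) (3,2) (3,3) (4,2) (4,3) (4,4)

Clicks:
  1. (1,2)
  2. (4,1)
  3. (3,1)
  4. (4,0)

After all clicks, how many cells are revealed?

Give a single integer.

Click 1 (1,2) count=2: revealed 1 new [(1,2)] -> total=1
Click 2 (4,1) count=2: revealed 1 new [(4,1)] -> total=2
Click 3 (3,1) count=3: revealed 1 new [(3,1)] -> total=3
Click 4 (4,0) count=0: revealed 2 new [(3,0) (4,0)] -> total=5

Answer: 5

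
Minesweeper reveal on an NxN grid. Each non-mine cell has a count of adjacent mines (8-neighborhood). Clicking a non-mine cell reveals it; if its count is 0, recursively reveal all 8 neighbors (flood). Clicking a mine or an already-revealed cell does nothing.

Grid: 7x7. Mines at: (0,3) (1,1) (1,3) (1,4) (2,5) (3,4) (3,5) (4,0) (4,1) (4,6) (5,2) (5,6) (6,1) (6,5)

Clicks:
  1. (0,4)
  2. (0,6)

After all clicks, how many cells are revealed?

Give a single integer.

Answer: 5

Derivation:
Click 1 (0,4) count=3: revealed 1 new [(0,4)] -> total=1
Click 2 (0,6) count=0: revealed 4 new [(0,5) (0,6) (1,5) (1,6)] -> total=5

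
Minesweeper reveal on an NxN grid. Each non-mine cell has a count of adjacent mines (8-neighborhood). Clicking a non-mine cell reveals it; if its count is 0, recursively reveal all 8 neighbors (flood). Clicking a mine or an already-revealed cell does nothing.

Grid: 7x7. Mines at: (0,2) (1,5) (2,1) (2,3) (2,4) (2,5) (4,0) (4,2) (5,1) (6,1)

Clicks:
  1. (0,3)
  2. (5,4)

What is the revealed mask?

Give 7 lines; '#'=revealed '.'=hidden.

Click 1 (0,3) count=1: revealed 1 new [(0,3)] -> total=1
Click 2 (5,4) count=0: revealed 18 new [(3,3) (3,4) (3,5) (3,6) (4,3) (4,4) (4,5) (4,6) (5,2) (5,3) (5,4) (5,5) (5,6) (6,2) (6,3) (6,4) (6,5) (6,6)] -> total=19

Answer: ...#...
.......
.......
...####
...####
..#####
..#####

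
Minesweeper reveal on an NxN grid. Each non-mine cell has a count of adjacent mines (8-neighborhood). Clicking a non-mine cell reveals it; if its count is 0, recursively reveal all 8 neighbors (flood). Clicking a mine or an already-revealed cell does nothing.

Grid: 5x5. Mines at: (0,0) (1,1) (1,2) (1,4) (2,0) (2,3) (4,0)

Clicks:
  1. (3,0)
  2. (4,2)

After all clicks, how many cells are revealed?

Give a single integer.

Click 1 (3,0) count=2: revealed 1 new [(3,0)] -> total=1
Click 2 (4,2) count=0: revealed 8 new [(3,1) (3,2) (3,3) (3,4) (4,1) (4,2) (4,3) (4,4)] -> total=9

Answer: 9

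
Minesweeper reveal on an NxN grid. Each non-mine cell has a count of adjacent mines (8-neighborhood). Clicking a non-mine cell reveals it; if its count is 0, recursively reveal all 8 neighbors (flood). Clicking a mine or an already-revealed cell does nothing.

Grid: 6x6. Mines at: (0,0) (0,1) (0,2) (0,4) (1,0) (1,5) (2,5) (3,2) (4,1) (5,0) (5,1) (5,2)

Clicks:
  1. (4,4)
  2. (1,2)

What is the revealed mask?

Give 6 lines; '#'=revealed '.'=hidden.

Answer: ......
..#...
......
...###
...###
...###

Derivation:
Click 1 (4,4) count=0: revealed 9 new [(3,3) (3,4) (3,5) (4,3) (4,4) (4,5) (5,3) (5,4) (5,5)] -> total=9
Click 2 (1,2) count=2: revealed 1 new [(1,2)] -> total=10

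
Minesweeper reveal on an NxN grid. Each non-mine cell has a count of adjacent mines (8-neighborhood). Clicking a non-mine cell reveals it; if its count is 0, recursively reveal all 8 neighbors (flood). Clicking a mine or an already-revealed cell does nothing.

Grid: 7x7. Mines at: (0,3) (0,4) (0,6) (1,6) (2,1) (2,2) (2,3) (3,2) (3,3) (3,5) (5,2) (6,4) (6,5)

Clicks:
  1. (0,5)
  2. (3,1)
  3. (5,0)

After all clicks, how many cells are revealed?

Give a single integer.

Answer: 9

Derivation:
Click 1 (0,5) count=3: revealed 1 new [(0,5)] -> total=1
Click 2 (3,1) count=3: revealed 1 new [(3,1)] -> total=2
Click 3 (5,0) count=0: revealed 7 new [(3,0) (4,0) (4,1) (5,0) (5,1) (6,0) (6,1)] -> total=9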